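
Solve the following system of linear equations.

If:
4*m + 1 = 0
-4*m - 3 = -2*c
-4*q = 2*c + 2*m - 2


Then:
c = 1
m = -1/4
q = 1/8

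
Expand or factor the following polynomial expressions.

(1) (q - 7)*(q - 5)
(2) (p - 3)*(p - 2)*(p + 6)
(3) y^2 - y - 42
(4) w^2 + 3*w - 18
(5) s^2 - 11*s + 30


(1) = q^2 - 12*q + 35
(2) = p^3 + p^2 - 24*p + 36
(3) = (y - 7)*(y + 6)
(4) = (w - 3)*(w + 6)
(5) = (s - 6)*(s - 5)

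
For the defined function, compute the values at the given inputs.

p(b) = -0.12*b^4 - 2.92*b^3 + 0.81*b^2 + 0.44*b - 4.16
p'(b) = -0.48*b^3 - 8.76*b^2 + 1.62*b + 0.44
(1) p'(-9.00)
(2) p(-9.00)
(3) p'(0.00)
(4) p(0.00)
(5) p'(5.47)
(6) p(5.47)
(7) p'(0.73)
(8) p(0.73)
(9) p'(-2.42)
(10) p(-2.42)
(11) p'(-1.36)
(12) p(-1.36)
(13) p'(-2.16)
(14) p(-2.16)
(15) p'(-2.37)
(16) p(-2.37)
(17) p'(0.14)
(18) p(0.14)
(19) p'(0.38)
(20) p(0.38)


(1) = -373.78
(2) = 1398.85
(3) = 0.44
(4) = -4.16
(5) = -331.37
(6) = -562.86
(7) = -3.23
(8) = -4.58
(9) = -47.98
(10) = 36.79
(11) = -16.76
(12) = 3.67
(13) = -39.09
(14) = 25.48
(15) = -46.21
(16) = 34.43
(17) = 0.49
(18) = -4.09
(19) = -0.24
(20) = -4.04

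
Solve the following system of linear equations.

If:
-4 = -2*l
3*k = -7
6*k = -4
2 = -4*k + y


Then:
No Solution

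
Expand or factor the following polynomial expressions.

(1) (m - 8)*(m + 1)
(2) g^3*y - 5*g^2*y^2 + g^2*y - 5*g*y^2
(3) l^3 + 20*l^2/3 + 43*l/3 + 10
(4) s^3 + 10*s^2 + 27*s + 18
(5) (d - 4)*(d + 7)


(1) = m^2 - 7*m - 8
(2) = g*(g - 5*y)*(g*y + y)
(3) = (l + 5/3)*(l + 2)*(l + 3)
(4) = (s + 1)*(s + 3)*(s + 6)
(5) = d^2 + 3*d - 28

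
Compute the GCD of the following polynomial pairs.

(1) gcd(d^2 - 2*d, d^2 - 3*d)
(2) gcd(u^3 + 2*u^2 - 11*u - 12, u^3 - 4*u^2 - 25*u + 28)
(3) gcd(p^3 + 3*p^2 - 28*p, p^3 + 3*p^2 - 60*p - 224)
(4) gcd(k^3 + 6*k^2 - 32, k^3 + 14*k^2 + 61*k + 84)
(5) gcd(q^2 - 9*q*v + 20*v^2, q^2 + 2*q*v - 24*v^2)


(1) = d
(2) = gcd((u - 3)*(u + 1)*(u + 4), (u - 7)*(u - 1)*(u + 4)) = u + 4
(3) = p + 7
(4) = k + 4
(5) = q - 4*v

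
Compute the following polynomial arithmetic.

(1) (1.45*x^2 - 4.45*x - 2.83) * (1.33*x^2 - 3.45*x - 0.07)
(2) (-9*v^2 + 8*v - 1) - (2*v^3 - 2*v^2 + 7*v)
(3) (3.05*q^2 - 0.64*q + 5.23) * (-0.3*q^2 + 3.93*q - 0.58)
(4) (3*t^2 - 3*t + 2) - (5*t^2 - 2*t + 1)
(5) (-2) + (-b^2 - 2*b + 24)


(1) = 1.9285*x^4 - 10.921*x^3 + 11.4871*x^2 + 10.075*x + 0.1981
(2) = -2*v^3 - 7*v^2 + v - 1
(3) = -0.915*q^4 + 12.1785*q^3 - 5.8532*q^2 + 20.9251*q - 3.0334
(4) = -2*t^2 - t + 1
(5) = -b^2 - 2*b + 22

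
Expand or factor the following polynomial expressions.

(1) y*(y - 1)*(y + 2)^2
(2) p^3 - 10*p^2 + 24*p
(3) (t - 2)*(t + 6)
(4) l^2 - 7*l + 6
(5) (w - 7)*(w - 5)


(1) = y^4 + 3*y^3 - 4*y
(2) = p*(p - 6)*(p - 4)
(3) = t^2 + 4*t - 12
(4) = (l - 6)*(l - 1)
(5) = w^2 - 12*w + 35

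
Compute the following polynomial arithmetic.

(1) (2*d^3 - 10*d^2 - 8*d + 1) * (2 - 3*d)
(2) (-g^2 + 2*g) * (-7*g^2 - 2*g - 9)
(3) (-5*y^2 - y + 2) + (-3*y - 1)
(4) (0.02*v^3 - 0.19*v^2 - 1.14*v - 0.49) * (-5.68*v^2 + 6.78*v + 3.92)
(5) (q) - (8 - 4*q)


(1) = -6*d^4 + 34*d^3 + 4*d^2 - 19*d + 2
(2) = 7*g^4 - 12*g^3 + 5*g^2 - 18*g
(3) = -5*y^2 - 4*y + 1
(4) = -0.1136*v^5 + 1.2148*v^4 + 5.2654*v^3 - 5.6908*v^2 - 7.791*v - 1.9208
(5) = 5*q - 8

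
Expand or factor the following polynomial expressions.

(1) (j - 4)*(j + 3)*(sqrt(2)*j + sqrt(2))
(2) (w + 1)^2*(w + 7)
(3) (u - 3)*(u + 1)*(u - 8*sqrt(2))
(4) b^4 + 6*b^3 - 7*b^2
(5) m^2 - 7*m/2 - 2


(1) = sqrt(2)*j^3 - 13*sqrt(2)*j - 12*sqrt(2)
(2) = w^3 + 9*w^2 + 15*w + 7
(3) = u^3 - 8*sqrt(2)*u^2 - 2*u^2 - 3*u + 16*sqrt(2)*u + 24*sqrt(2)
(4) = b^2*(b - 1)*(b + 7)
(5) = (m - 4)*(m + 1/2)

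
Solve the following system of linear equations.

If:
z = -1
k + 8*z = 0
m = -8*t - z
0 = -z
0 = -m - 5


Then:
No Solution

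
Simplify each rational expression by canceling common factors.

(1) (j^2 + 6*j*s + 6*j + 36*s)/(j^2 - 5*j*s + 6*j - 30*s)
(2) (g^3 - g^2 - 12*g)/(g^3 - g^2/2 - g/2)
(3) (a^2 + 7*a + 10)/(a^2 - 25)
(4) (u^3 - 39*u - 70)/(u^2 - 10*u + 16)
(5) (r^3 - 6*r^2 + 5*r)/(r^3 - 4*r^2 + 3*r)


(1) = (-j - 6*s)/(-j + 5*s)
(2) = (2*g^2 - 2*g - 24)/(2*g^2 - g - 1)
(3) = (a + 2)/(a - 5)
(4) = (u^3 - 39*u - 70)/(u^2 - 10*u + 16)
(5) = (r - 5)/(r - 3)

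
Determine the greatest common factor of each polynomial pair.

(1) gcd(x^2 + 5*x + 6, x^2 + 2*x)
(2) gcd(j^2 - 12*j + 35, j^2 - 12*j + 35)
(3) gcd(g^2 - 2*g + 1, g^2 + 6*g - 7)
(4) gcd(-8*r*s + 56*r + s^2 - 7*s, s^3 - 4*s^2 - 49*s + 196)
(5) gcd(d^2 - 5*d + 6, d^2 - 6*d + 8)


(1) = gcd((x + 2)*(x + 3), x*(x + 2)) = x + 2
(2) = gcd((j - 7)*(j - 5), (j - 7)*(j - 5)) = j^2 - 12*j + 35
(3) = gcd((g - 1)^2, (g - 1)*(g + 7)) = g - 1
(4) = gcd((-8*r + s)*(s - 7), (s - 7)*(s - 4)*(s + 7)) = s - 7
(5) = d - 2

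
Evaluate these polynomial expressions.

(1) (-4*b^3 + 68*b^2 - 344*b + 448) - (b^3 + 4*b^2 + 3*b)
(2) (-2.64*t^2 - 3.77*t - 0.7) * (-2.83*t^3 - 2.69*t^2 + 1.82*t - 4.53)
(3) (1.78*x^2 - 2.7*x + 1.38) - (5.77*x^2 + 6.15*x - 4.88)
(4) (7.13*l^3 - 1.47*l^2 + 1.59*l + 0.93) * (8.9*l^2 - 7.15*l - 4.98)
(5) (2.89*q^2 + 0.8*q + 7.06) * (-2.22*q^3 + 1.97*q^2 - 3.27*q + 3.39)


(1) = -5*b^3 + 64*b^2 - 347*b + 448
(2) = 7.4712*t^5 + 17.7707*t^4 + 7.3175*t^3 + 6.9808*t^2 + 15.8041*t + 3.171
(3) = -3.99*x^2 - 8.85*x + 6.26
(4) = 63.457*l^5 - 64.0625*l^4 - 10.8459*l^3 + 4.2291*l^2 - 14.5677*l - 4.6314
(5) = -6.4158*q^5 + 3.9173*q^4 - 23.5475*q^3 + 21.0893*q^2 - 20.3742*q + 23.9334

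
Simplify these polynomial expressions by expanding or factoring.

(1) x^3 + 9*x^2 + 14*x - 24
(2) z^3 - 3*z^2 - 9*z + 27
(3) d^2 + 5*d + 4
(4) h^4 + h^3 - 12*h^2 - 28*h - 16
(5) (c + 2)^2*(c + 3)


(1) = (x - 1)*(x + 4)*(x + 6)
(2) = (z - 3)^2*(z + 3)
(3) = (d + 1)*(d + 4)
(4) = (h - 4)*(h + 1)*(h + 2)^2
(5) = c^3 + 7*c^2 + 16*c + 12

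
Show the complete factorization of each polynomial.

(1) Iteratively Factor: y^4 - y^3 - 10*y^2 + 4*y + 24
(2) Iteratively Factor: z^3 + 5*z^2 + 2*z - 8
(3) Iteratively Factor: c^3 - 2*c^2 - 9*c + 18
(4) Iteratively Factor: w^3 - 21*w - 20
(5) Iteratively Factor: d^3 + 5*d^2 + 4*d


(1) = (y + 2)*(y^3 - 3*y^2 - 4*y + 12) = (y + 2)^2*(y^2 - 5*y + 6) = (y - 3)*(y + 2)^2*(y - 2)
(2) = (z + 2)*(z^2 + 3*z - 4) = (z - 1)*(z + 2)*(z + 4)
(3) = (c - 3)*(c^2 + c - 6) = (c - 3)*(c - 2)*(c + 3)
(4) = (w + 1)*(w^2 - w - 20) = (w - 5)*(w + 1)*(w + 4)
(5) = (d)*(d^2 + 5*d + 4) = d*(d + 1)*(d + 4)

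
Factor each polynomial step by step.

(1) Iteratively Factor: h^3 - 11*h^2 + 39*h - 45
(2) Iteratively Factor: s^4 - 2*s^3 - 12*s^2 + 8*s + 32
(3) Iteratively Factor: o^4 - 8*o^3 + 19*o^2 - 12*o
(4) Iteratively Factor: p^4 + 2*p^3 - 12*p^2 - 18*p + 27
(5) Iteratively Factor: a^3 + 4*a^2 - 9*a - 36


(1) = (h - 3)*(h^2 - 8*h + 15) = (h - 3)^2*(h - 5)
(2) = (s - 4)*(s^3 + 2*s^2 - 4*s - 8) = (s - 4)*(s + 2)*(s^2 - 4) = (s - 4)*(s - 2)*(s + 2)*(s + 2)
(3) = (o - 1)*(o^3 - 7*o^2 + 12*o) = o*(o - 1)*(o^2 - 7*o + 12) = o*(o - 3)*(o - 1)*(o - 4)
(4) = (p - 1)*(p^3 + 3*p^2 - 9*p - 27) = (p - 3)*(p - 1)*(p^2 + 6*p + 9) = (p - 3)*(p - 1)*(p + 3)*(p + 3)
(5) = (a - 3)*(a^2 + 7*a + 12) = (a - 3)*(a + 4)*(a + 3)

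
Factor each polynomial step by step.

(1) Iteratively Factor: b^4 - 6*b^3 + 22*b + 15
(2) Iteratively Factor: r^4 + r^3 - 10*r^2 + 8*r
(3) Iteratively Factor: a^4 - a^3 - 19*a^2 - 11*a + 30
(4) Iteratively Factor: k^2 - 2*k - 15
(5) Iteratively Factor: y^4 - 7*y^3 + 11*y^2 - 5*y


(1) = (b + 1)*(b^3 - 7*b^2 + 7*b + 15) = (b - 3)*(b + 1)*(b^2 - 4*b - 5) = (b - 3)*(b + 1)^2*(b - 5)
(2) = (r - 2)*(r^3 + 3*r^2 - 4*r) = r*(r - 2)*(r^2 + 3*r - 4) = r*(r - 2)*(r + 4)*(r - 1)
(3) = (a - 1)*(a^3 - 19*a - 30) = (a - 1)*(a + 2)*(a^2 - 2*a - 15) = (a - 1)*(a + 2)*(a + 3)*(a - 5)
(4) = (k - 5)*(k + 3)
(5) = (y - 5)*(y^3 - 2*y^2 + y) = y*(y - 5)*(y^2 - 2*y + 1) = y*(y - 5)*(y - 1)*(y - 1)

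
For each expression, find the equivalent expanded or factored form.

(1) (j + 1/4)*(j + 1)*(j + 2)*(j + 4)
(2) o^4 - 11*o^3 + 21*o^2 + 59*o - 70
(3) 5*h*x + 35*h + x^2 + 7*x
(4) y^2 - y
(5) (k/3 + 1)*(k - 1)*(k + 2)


(1) = j^4 + 29*j^3/4 + 63*j^2/4 + 23*j/2 + 2
(2) = (o - 7)*(o - 5)*(o - 1)*(o + 2)
(3) = (5*h + x)*(x + 7)
(4) = y*(y - 1)
(5) = k^3/3 + 4*k^2/3 + k/3 - 2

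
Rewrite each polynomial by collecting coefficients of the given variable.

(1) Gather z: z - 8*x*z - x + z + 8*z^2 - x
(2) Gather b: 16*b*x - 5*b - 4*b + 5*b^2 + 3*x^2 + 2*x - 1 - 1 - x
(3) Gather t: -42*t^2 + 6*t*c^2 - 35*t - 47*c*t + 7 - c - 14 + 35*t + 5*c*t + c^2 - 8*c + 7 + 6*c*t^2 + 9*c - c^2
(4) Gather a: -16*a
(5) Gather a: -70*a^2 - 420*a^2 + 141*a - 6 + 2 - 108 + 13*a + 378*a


(1) = -2*x + 8*z^2 + z*(2 - 8*x)
(2) = 5*b^2 + b*(16*x - 9) + 3*x^2 + x - 2
(3) = t^2*(6*c - 42) + t*(6*c^2 - 42*c)
(4) = -16*a
(5) = -490*a^2 + 532*a - 112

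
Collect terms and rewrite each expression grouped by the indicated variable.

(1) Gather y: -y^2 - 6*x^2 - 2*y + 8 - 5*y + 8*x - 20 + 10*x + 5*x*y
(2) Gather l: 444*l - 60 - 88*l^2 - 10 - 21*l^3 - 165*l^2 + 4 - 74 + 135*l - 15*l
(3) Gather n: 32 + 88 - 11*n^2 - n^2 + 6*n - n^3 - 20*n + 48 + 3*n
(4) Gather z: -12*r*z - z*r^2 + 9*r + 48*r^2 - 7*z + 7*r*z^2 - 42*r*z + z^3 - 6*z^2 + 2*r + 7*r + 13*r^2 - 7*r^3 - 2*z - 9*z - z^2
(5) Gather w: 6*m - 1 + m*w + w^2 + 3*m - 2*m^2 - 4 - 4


(1) = -6*x^2 + 18*x - y^2 + y*(5*x - 7) - 12
(2) = -21*l^3 - 253*l^2 + 564*l - 140
(3) = -n^3 - 12*n^2 - 11*n + 168
(4) = -7*r^3 + 61*r^2 + 18*r + z^3 + z^2*(7*r - 7) + z*(-r^2 - 54*r - 18)
(5) = -2*m^2 + m*w + 9*m + w^2 - 9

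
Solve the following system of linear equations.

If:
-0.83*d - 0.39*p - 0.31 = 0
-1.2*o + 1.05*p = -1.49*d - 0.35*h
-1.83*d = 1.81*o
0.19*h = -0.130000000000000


Then:
d = 2.29
h = -0.68
o = -2.32
p = -5.67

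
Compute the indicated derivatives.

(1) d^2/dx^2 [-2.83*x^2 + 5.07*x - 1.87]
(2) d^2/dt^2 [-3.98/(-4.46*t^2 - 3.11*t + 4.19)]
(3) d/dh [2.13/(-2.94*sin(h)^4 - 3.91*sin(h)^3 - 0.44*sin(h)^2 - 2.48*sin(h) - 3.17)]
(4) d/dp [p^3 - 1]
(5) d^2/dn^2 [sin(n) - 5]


(1) = -5.66000000000000
(2) = (-158.337136*t^2 - 110.409976*t + 3.98*(8.92*t + 3.11)*(17.84*t + 6.22) + 148.751704)/(4.46*t^2 + 3.11*t - 4.19)^3
(3) = (25.0488*sin(h)^3 + 24.9849*sin(h)^2 + 1.8744*sin(h) + 5.2824)*cos(h)/(2.94*sin(h)^4 + 3.91*sin(h)^3 + 0.44*sin(h)^2 + 2.48*sin(h) + 3.17)^2
(4) = 3*p^2
(5) = -sin(n)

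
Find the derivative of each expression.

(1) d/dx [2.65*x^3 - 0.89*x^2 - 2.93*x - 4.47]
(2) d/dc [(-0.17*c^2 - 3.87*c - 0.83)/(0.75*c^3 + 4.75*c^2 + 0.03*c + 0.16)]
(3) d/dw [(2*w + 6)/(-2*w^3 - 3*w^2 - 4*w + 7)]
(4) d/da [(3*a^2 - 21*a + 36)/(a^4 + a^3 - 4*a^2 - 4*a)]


(1) = 7.95*x^2 - 1.78*x - 2.93
(2) = (0.1275*c^4 + 5.805*c^3 + 20.2449*c^2 + 7.8306*c - 0.5943)/(0.5625*c^6 + 7.125*c^5 + 22.6075*c^4 + 0.525*c^3 + 1.5209*c^2 + 0.0096*c + 0.0256)
(3) = 2*(4*w^3 + 21*w^2 + 18*w + 19)/(4*w^6 + 12*w^5 + 25*w^4 - 4*w^3 - 26*w^2 - 56*w + 49)
(4) = 6*(-a^5 + 10*a^4 - 17*a^3 - 34*a^2 + 48*a + 24)/(a^2*(a^6 + 2*a^5 - 7*a^4 - 16*a^3 + 8*a^2 + 32*a + 16))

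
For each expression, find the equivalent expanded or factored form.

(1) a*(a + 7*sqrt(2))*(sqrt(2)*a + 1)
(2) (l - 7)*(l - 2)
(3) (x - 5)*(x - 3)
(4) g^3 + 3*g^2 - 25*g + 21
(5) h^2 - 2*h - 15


(1) = sqrt(2)*a^3 + 15*a^2 + 7*sqrt(2)*a
(2) = l^2 - 9*l + 14
(3) = x^2 - 8*x + 15
(4) = (g - 3)*(g - 1)*(g + 7)
(5) = (h - 5)*(h + 3)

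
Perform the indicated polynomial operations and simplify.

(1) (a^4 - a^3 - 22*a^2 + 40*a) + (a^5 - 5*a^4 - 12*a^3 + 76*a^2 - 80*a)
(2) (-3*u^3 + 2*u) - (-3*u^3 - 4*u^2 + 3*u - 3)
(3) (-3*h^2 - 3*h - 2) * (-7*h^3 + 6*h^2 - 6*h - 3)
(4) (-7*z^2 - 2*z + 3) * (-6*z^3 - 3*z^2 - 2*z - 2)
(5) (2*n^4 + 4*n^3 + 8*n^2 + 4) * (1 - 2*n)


(1) = a^5 - 4*a^4 - 13*a^3 + 54*a^2 - 40*a
(2) = 4*u^2 - u + 3
(3) = 21*h^5 + 3*h^4 + 14*h^3 + 15*h^2 + 21*h + 6
(4) = 42*z^5 + 33*z^4 + 2*z^3 + 9*z^2 - 2*z - 6
(5) = -4*n^5 - 6*n^4 - 12*n^3 + 8*n^2 - 8*n + 4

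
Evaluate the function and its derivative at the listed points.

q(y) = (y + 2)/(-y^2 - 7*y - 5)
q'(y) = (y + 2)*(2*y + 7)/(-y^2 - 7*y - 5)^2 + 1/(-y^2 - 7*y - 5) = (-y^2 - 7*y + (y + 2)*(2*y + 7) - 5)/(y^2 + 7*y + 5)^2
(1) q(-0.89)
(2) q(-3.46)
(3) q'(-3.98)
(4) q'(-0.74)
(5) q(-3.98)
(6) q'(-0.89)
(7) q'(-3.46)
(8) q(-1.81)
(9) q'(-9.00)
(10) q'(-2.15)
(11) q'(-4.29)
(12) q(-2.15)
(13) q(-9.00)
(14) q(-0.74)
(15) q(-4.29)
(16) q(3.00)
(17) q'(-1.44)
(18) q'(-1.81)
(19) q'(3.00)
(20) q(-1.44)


(1) = 2.53
(2) = -0.20
(3) = 0.18
(4) = 48.75
(5) = -0.28
(6) = 32.50
(7) = 0.14
(8) = 0.04
(9) = 0.10
(10) = 0.17
(11) = 0.23
(12) = -0.03
(13) = 0.30
(14) = -3.43
(15) = -0.35
(16) = -0.14
(17) = 0.59
(18) = 0.26
(19) = 0.02
(20) = 0.19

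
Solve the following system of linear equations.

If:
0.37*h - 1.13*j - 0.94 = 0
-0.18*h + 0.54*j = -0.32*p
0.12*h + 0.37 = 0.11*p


Then:
h = -1.81
j = -1.43
p = 1.39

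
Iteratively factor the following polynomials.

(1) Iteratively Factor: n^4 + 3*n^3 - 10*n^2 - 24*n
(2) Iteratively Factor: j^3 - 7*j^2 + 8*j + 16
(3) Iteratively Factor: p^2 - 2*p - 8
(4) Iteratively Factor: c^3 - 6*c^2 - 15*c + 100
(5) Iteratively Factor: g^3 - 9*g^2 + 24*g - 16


(1) = (n + 2)*(n^3 + n^2 - 12*n) = (n + 2)*(n + 4)*(n^2 - 3*n) = n*(n + 2)*(n + 4)*(n - 3)
(2) = (j - 4)*(j^2 - 3*j - 4) = (j - 4)*(j + 1)*(j - 4)
(3) = (p - 4)*(p + 2)
(4) = (c - 5)*(c^2 - c - 20) = (c - 5)*(c + 4)*(c - 5)
(5) = (g - 4)*(g^2 - 5*g + 4) = (g - 4)^2*(g - 1)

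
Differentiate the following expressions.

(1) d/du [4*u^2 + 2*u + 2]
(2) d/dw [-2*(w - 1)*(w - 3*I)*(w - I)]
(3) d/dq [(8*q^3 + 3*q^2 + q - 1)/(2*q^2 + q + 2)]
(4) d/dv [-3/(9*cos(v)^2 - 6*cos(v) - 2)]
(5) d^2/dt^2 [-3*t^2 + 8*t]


(1) = 8*u + 2
(2) = -6*w^2 + w*(4 + 16*I) + 6 - 8*I
(3) = (16*q^4 + 16*q^3 + 49*q^2 + 16*q + 3)/(4*q^4 + 4*q^3 + 9*q^2 + 4*q + 4)
(4) = 18*(1 - 3*cos(v))*sin(v)/(-9*cos(v)^2 + 6*cos(v) + 2)^2
(5) = -6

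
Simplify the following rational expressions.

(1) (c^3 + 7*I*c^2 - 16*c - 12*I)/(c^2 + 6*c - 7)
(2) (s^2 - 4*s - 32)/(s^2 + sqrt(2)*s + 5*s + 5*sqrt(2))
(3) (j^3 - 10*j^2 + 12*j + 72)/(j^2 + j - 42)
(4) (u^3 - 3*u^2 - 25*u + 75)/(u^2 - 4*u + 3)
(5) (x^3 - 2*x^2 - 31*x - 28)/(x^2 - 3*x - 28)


(1) = (c^3 + 7*I*c^2 - 16*c - 12*I)/(c^2 + 6*c - 7)
(2) = (s^2 - 4*s - 32)/(s^2 + s*(sqrt(2) + 5) + 5*sqrt(2))
(3) = (j^2 - 4*j - 12)/(j + 7)
(4) = (u^2 - 25)/(u - 1)
(5) = x + 1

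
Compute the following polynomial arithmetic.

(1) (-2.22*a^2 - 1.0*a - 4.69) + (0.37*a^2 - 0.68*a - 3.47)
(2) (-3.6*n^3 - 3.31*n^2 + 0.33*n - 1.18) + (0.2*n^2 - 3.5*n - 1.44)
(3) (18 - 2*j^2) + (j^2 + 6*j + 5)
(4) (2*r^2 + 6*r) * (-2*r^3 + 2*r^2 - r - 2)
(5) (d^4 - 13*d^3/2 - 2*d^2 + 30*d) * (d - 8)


(1) = -1.85*a^2 - 1.68*a - 8.16
(2) = -3.6*n^3 - 3.11*n^2 - 3.17*n - 2.62
(3) = -j^2 + 6*j + 23
(4) = -4*r^5 - 8*r^4 + 10*r^3 - 10*r^2 - 12*r
(5) = d^5 - 29*d^4/2 + 50*d^3 + 46*d^2 - 240*d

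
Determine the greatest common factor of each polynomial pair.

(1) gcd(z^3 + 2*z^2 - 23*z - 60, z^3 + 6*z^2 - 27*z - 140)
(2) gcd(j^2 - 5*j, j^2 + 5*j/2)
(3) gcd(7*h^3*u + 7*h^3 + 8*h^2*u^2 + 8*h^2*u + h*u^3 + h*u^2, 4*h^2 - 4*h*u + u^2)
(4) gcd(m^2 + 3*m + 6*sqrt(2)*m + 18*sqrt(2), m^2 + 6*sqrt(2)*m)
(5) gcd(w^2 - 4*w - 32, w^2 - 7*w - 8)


(1) = z^2 - z - 20
(2) = gcd(j*(j - 5), j*(j + 5/2)) = j
(3) = 1
(4) = gcd((m + 3)*(m + 6*sqrt(2)), m*(m + 6*sqrt(2))) = m + 6*sqrt(2)
(5) = w - 8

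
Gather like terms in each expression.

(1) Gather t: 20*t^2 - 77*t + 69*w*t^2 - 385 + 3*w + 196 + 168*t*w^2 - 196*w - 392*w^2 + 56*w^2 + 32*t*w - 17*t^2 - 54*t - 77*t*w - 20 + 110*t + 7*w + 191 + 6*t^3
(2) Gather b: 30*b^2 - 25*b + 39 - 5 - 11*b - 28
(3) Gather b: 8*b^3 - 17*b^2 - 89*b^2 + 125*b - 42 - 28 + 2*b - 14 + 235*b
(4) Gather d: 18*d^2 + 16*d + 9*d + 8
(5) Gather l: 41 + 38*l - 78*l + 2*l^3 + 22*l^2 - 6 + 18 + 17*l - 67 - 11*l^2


(1) = 6*t^3 + t^2*(69*w + 3) + t*(168*w^2 - 45*w - 21) - 336*w^2 - 186*w - 18
(2) = 30*b^2 - 36*b + 6
(3) = 8*b^3 - 106*b^2 + 362*b - 84
(4) = 18*d^2 + 25*d + 8
(5) = 2*l^3 + 11*l^2 - 23*l - 14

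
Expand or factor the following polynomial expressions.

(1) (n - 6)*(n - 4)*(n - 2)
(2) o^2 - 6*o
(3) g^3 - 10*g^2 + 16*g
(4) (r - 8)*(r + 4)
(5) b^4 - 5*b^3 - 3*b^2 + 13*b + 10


(1) = n^3 - 12*n^2 + 44*n - 48
(2) = o*(o - 6)
(3) = g*(g - 8)*(g - 2)
(4) = r^2 - 4*r - 32
(5) = (b - 5)*(b - 2)*(b + 1)^2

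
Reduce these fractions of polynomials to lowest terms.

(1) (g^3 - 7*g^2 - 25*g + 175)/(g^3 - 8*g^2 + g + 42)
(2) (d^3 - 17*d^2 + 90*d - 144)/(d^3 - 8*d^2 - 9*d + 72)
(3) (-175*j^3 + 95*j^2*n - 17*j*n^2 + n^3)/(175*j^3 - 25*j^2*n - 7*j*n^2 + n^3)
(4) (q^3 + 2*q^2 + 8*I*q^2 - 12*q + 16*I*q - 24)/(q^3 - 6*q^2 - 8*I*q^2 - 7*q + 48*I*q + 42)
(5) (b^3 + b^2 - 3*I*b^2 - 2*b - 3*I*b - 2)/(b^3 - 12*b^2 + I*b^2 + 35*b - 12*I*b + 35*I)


(1) = (g^2 - 25)/(g^2 - g - 6)
(2) = (d - 6)/(d + 3)
(3) = (-5*j + n)/(5*j + n)
(4) = (q^3 + q^2*(2 + 8*I) + q*(-12 + 16*I) - 24)/(q^3 + q^2*(-6 - 8*I) + q*(-7 + 48*I) + 42)
(5) = (b^3 + b^2*(1 - 3*I) + b*(-2 - 3*I) - 2)/(b^3 + b^2*(-12 + I) + b*(35 - 12*I) + 35*I)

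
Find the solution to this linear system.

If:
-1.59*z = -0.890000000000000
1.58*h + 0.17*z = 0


Then:
h = -0.06
z = 0.56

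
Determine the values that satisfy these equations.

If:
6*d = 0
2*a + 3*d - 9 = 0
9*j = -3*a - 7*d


Then:
a = 9/2
d = 0
j = -3/2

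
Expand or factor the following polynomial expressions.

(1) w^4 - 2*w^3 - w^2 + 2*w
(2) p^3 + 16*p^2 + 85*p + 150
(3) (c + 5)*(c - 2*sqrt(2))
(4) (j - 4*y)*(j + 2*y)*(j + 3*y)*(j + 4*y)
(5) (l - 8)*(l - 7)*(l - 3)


(1) = w*(w - 2)*(w - 1)*(w + 1)
(2) = (p + 5)^2*(p + 6)
(3) = c^2 - 2*sqrt(2)*c + 5*c - 10*sqrt(2)
(4) = j^4 + 5*j^3*y - 10*j^2*y^2 - 80*j*y^3 - 96*y^4
(5) = l^3 - 18*l^2 + 101*l - 168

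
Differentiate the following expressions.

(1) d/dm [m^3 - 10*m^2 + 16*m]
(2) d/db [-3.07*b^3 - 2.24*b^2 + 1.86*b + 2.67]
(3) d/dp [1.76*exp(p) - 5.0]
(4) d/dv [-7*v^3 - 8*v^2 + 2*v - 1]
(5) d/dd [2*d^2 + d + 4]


(1) = 3*m^2 - 20*m + 16
(2) = -9.21*b^2 - 4.48*b + 1.86
(3) = 1.76*exp(p)
(4) = -21*v^2 - 16*v + 2
(5) = 4*d + 1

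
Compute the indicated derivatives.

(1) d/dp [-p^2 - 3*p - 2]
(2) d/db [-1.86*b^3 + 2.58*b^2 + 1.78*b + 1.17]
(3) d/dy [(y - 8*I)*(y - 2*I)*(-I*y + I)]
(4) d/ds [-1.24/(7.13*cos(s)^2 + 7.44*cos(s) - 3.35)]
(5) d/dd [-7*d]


(1) = -2*p - 3
(2) = -5.58*b^2 + 5.16*b + 1.78
(3) = -3*I*y^2 + 2*y*(-10 + I) + 10 + 16*I
(4) = -(17.6824*cos(s) + 9.2256)*sin(s)/(7.13*cos(s)^2 + 7.44*cos(s) - 3.35)^2
(5) = -7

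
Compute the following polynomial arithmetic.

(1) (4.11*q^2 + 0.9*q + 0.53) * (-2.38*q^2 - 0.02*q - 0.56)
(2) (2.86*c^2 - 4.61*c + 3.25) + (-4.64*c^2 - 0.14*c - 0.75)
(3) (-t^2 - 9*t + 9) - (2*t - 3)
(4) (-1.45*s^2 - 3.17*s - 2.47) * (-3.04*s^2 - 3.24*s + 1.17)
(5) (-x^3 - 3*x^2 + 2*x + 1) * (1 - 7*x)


(1) = -9.7818*q^4 - 2.2242*q^3 - 3.581*q^2 - 0.5146*q - 0.2968
(2) = -1.78*c^2 - 4.75*c + 2.5
(3) = -t^2 - 11*t + 12
(4) = 4.408*s^4 + 14.3348*s^3 + 16.0831*s^2 + 4.2939*s - 2.8899
(5) = 7*x^4 + 20*x^3 - 17*x^2 - 5*x + 1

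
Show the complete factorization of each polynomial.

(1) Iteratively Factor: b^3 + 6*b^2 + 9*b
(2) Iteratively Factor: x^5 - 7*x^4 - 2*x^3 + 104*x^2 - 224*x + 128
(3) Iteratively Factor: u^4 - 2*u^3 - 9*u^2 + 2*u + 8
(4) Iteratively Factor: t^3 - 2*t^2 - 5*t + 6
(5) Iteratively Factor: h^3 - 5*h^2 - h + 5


(1) = (b + 3)*(b^2 + 3*b) = b*(b + 3)*(b + 3)
(2) = (x - 2)*(x^4 - 5*x^3 - 12*x^2 + 80*x - 64) = (x - 2)*(x + 4)*(x^3 - 9*x^2 + 24*x - 16) = (x - 4)*(x - 2)*(x + 4)*(x^2 - 5*x + 4) = (x - 4)*(x - 2)*(x - 1)*(x + 4)*(x - 4)
(3) = (u - 1)*(u^3 - u^2 - 10*u - 8) = (u - 4)*(u - 1)*(u^2 + 3*u + 2) = (u - 4)*(u - 1)*(u + 1)*(u + 2)
(4) = (t + 2)*(t^2 - 4*t + 3) = (t - 1)*(t + 2)*(t - 3)
(5) = (h + 1)*(h^2 - 6*h + 5) = (h - 1)*(h + 1)*(h - 5)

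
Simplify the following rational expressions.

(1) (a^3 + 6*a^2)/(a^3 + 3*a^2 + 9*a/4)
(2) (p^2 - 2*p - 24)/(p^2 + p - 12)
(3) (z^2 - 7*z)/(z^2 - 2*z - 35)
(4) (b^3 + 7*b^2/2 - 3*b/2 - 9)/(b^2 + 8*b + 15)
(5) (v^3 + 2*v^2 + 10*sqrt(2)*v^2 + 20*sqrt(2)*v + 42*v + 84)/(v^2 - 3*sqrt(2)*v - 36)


(1) = (4*a^2 + 24*a)/(4*a^2 + 12*a + 9)
(2) = (p - 6)/(p - 3)
(3) = z/(z + 5)
(4) = (2*b^2 + b - 6)/(2*b + 10)
(5) = (v^2 + v*(2 + 7*sqrt(2)) + 14*sqrt(2))/(v - 6*sqrt(2))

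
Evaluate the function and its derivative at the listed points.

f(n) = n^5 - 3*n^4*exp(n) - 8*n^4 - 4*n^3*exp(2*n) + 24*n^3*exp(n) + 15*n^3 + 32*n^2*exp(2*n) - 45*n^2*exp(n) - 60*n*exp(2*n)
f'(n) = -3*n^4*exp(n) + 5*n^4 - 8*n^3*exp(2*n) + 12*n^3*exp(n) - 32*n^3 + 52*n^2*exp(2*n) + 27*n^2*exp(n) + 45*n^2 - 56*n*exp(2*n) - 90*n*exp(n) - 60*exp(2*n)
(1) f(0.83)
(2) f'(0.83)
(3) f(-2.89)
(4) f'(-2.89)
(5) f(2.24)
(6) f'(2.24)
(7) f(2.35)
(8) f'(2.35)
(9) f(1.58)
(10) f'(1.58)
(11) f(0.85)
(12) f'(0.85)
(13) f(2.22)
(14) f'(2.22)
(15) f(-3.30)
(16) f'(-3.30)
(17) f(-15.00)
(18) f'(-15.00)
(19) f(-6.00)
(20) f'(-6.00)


(1) = -195.72
(2) = -496.77
(3) = -1184.78
(4) = 1498.55
(5) = -1931.34
(6) = -1345.81
(7) = -2057.09
(8) = -902.31
(9) = -880.86
(10) = -1390.59
(11) = -205.83
(12) = -514.53
(13) = -1903.84
(14) = -1403.46
(15) = -1941.21
(16) = 2227.10
(17) = -1215000.07
(18) = 371249.94
(19) = -21410.49
(20) = 14999.71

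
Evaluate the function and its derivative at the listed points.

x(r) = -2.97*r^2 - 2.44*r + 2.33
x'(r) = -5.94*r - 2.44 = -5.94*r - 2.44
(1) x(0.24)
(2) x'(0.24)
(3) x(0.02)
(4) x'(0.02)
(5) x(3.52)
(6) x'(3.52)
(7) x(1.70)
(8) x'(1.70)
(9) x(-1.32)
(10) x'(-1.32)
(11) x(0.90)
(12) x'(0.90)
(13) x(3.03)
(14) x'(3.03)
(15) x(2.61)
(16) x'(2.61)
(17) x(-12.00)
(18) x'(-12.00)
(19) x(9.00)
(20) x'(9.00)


(1) = 1.57
(2) = -3.87
(3) = 2.28
(4) = -2.56
(5) = -43.06
(6) = -23.35
(7) = -10.40
(8) = -12.54
(9) = 0.38
(10) = 5.40
(11) = -2.27
(12) = -7.79
(13) = -32.33
(14) = -20.44
(15) = -24.27
(16) = -17.94
(17) = -396.07
(18) = 68.84
(19) = -260.20
(20) = -55.90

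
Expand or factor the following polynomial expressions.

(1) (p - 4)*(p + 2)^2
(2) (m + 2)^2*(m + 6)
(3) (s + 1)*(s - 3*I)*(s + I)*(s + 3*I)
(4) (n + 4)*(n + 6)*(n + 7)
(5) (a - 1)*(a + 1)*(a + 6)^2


(1) = p^3 - 12*p - 16
(2) = m^3 + 10*m^2 + 28*m + 24
(3) = s^4 + s^3 + I*s^3 + 9*s^2 + I*s^2 + 9*s + 9*I*s + 9*I
(4) = n^3 + 17*n^2 + 94*n + 168
(5) = a^4 + 12*a^3 + 35*a^2 - 12*a - 36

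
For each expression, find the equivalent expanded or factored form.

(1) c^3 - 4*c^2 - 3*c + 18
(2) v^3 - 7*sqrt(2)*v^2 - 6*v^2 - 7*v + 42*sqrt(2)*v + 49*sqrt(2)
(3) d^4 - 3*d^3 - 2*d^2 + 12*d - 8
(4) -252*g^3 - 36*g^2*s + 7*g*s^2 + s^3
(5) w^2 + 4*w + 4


(1) = (c - 3)^2*(c + 2)
(2) = (v - 7)*(v + 1)*(v - 7*sqrt(2))
(3) = (d - 2)^2*(d - 1)*(d + 2)
(4) = (-6*g + s)*(6*g + s)*(7*g + s)
(5) = (w + 2)^2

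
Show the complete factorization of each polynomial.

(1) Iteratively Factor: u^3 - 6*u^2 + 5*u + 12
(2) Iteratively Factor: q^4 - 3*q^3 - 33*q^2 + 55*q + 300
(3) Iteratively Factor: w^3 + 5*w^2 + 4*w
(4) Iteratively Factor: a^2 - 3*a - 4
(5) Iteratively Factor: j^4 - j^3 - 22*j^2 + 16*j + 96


(1) = (u - 4)*(u^2 - 2*u - 3) = (u - 4)*(u - 3)*(u + 1)
(2) = (q - 5)*(q^3 + 2*q^2 - 23*q - 60) = (q - 5)*(q + 4)*(q^2 - 2*q - 15) = (q - 5)*(q + 3)*(q + 4)*(q - 5)
(3) = (w + 4)*(w^2 + w) = w*(w + 4)*(w + 1)
(4) = (a - 4)*(a + 1)
(5) = (j - 4)*(j^3 + 3*j^2 - 10*j - 24) = (j - 4)*(j - 3)*(j^2 + 6*j + 8) = (j - 4)*(j - 3)*(j + 4)*(j + 2)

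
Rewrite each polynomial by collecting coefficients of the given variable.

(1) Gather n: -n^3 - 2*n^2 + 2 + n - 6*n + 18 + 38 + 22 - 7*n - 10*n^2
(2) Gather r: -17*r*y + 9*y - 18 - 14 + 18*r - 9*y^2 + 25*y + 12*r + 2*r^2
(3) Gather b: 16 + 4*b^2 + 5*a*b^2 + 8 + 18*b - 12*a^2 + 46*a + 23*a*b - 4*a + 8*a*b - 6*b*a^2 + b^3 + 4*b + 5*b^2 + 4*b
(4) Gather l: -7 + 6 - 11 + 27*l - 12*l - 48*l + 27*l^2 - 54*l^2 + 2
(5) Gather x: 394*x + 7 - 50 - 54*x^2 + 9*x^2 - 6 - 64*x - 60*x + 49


(1) = -n^3 - 12*n^2 - 12*n + 80
(2) = 2*r^2 + r*(30 - 17*y) - 9*y^2 + 34*y - 32
(3) = -12*a^2 + 42*a + b^3 + b^2*(5*a + 9) + b*(-6*a^2 + 31*a + 26) + 24
(4) = -27*l^2 - 33*l - 10
(5) = -45*x^2 + 270*x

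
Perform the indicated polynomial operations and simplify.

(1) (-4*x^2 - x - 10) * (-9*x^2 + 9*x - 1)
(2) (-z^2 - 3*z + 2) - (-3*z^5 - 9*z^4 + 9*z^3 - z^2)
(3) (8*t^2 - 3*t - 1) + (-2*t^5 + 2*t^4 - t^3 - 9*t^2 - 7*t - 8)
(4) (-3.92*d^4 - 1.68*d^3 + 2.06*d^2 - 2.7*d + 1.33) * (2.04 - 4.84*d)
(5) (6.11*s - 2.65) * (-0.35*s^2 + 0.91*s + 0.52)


(1) = 36*x^4 - 27*x^3 + 85*x^2 - 89*x + 10
(2) = 3*z^5 + 9*z^4 - 9*z^3 - 3*z + 2
(3) = -2*t^5 + 2*t^4 - t^3 - t^2 - 10*t - 9
(4) = 18.9728*d^5 + 0.1344*d^4 - 13.3976*d^3 + 17.2704*d^2 - 11.9452*d + 2.7132
(5) = -2.1385*s^3 + 6.4876*s^2 + 0.7657*s - 1.378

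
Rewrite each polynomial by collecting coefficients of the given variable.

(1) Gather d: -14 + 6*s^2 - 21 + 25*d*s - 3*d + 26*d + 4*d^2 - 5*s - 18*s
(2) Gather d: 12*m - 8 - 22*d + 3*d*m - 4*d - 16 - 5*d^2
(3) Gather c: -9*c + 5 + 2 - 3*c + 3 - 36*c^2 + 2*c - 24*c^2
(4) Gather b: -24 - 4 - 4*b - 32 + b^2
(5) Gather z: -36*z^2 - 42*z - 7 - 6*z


(1) = 4*d^2 + d*(25*s + 23) + 6*s^2 - 23*s - 35
(2) = -5*d^2 + d*(3*m - 26) + 12*m - 24
(3) = -60*c^2 - 10*c + 10
(4) = b^2 - 4*b - 60
(5) = -36*z^2 - 48*z - 7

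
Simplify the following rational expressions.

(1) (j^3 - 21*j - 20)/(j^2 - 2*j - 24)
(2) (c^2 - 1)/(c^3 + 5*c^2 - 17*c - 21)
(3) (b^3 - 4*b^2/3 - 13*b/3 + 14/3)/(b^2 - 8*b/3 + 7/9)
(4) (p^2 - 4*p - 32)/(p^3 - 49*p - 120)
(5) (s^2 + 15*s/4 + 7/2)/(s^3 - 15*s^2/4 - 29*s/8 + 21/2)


(1) = (j^2 - 4*j - 5)/(j - 6)
(2) = (c - 1)/(c^2 + 4*c - 21)
(3) = (3*b^2 + 3*b - 6)/(3*b - 1)
(4) = (p + 4)/(p^2 + 8*p + 15)
(5) = (2*s + 4)/(2*s^2 - 11*s + 12)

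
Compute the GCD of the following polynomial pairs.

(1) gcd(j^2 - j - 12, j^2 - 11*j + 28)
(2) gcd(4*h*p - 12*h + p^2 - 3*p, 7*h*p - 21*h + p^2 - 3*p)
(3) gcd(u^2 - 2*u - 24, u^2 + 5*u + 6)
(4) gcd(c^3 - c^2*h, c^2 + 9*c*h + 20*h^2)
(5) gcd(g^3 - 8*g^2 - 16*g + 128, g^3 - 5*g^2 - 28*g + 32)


(1) = gcd((j - 4)*(j + 3), (j - 7)*(j - 4)) = j - 4
(2) = p - 3
(3) = gcd((u - 6)*(u + 4), (u + 2)*(u + 3)) = 1
(4) = gcd(c^2*(c - h), (c + 4*h)*(c + 5*h)) = 1
(5) = g^2 - 4*g - 32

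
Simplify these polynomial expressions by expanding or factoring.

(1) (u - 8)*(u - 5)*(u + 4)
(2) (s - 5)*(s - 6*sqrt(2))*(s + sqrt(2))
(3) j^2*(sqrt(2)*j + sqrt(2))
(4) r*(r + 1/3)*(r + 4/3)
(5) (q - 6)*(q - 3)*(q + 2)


(1) = u^3 - 9*u^2 - 12*u + 160
(2) = s^3 - 5*sqrt(2)*s^2 - 5*s^2 - 12*s + 25*sqrt(2)*s + 60
(3) = sqrt(2)*j^3 + sqrt(2)*j^2
(4) = r^3 + 5*r^2/3 + 4*r/9
(5) = q^3 - 7*q^2 + 36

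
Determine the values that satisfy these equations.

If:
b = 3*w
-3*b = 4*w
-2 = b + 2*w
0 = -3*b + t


Then:
No Solution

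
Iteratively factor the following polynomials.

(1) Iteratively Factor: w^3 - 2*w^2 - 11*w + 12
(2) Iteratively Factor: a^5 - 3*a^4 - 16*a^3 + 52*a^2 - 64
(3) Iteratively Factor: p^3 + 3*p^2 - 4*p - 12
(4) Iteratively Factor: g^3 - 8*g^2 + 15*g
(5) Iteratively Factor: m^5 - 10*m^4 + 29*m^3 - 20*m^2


(1) = (w - 4)*(w^2 + 2*w - 3) = (w - 4)*(w - 1)*(w + 3)
(2) = (a - 2)*(a^4 - a^3 - 18*a^2 + 16*a + 32) = (a - 4)*(a - 2)*(a^3 + 3*a^2 - 6*a - 8) = (a - 4)*(a - 2)*(a + 4)*(a^2 - a - 2) = (a - 4)*(a - 2)^2*(a + 4)*(a + 1)
(3) = (p - 2)*(p^2 + 5*p + 6) = (p - 2)*(p + 2)*(p + 3)
(4) = (g - 3)*(g^2 - 5*g) = g*(g - 3)*(g - 5)
(5) = (m - 5)*(m^4 - 5*m^3 + 4*m^2) = m*(m - 5)*(m^3 - 5*m^2 + 4*m) = m^2*(m - 5)*(m^2 - 5*m + 4) = m^2*(m - 5)*(m - 1)*(m - 4)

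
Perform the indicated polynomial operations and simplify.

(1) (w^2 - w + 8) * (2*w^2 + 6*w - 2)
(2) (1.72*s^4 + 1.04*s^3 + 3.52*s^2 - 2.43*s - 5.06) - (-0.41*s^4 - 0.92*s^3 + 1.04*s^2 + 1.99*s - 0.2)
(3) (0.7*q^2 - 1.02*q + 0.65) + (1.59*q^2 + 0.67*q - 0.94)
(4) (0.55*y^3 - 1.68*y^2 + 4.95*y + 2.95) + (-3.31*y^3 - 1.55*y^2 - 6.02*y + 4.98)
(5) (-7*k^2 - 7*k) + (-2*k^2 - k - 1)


(1) = 2*w^4 + 4*w^3 + 8*w^2 + 50*w - 16
(2) = 2.13*s^4 + 1.96*s^3 + 2.48*s^2 - 4.42*s - 4.86
(3) = 2.29*q^2 - 0.35*q - 0.29
(4) = -2.76*y^3 - 3.23*y^2 - 1.07*y + 7.93
(5) = -9*k^2 - 8*k - 1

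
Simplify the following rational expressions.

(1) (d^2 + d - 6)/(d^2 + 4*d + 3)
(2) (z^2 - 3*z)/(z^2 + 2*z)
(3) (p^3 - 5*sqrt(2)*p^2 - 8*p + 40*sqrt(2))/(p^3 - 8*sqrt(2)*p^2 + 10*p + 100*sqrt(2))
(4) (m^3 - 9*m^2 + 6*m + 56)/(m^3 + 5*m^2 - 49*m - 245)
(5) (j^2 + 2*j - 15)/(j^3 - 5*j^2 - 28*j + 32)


(1) = (d - 2)/(d + 1)
(2) = (z - 3)/(z + 2)
(3) = (p - 2*sqrt(2))/(p - 5*sqrt(2))
(4) = (m^2 - 2*m - 8)/(m^2 + 12*m + 35)
(5) = (j^2 + 2*j - 15)/(j^3 - 5*j^2 - 28*j + 32)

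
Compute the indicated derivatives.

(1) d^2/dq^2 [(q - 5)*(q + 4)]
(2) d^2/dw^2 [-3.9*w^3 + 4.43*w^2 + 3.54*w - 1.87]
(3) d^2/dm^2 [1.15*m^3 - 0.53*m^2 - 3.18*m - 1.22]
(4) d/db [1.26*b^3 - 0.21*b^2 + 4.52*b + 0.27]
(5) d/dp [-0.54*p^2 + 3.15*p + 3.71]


(1) = 2
(2) = 8.86 - 23.4*w
(3) = 6.9*m - 1.06
(4) = 3.78*b^2 - 0.42*b + 4.52
(5) = 3.15 - 1.08*p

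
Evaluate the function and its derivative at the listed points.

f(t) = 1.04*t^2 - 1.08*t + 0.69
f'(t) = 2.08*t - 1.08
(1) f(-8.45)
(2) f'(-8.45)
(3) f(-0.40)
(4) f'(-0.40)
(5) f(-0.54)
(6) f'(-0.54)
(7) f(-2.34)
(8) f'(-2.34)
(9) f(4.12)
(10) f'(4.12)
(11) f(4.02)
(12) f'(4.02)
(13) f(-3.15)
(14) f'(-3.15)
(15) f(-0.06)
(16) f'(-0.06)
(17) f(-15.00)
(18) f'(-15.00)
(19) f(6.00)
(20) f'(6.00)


(1) = 84.07
(2) = -18.66
(3) = 1.29
(4) = -1.91
(5) = 1.58
(6) = -2.20
(7) = 8.91
(8) = -5.95
(9) = 13.89
(10) = 7.49
(11) = 13.16
(12) = 7.28
(13) = 14.41
(14) = -7.63
(15) = 0.76
(16) = -1.20
(17) = 250.89
(18) = -32.28
(19) = 31.65
(20) = 11.40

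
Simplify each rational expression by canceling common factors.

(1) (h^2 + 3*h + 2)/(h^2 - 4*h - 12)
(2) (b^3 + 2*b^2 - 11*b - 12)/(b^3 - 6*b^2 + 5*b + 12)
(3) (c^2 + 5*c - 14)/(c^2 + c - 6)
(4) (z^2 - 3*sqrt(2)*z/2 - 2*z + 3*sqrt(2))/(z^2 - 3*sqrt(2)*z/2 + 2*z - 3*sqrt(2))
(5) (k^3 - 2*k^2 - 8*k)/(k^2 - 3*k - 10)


(1) = (h + 1)/(h - 6)
(2) = (b + 4)/(b - 4)
(3) = (c + 7)/(c + 3)
(4) = (4*z - 8)/(4*z + 8)
(5) = (k^2 - 4*k)/(k - 5)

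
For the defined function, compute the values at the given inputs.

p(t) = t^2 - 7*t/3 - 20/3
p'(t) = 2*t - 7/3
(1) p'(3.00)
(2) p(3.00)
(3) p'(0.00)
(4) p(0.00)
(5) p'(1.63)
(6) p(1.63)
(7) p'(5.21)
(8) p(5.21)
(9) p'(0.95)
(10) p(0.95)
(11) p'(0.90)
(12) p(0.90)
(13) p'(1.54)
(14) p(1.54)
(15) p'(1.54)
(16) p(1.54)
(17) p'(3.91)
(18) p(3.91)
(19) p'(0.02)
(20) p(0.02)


(1) = 3.67
(2) = -4.67
(3) = -2.33
(4) = -6.67
(5) = 0.93
(6) = -7.81
(7) = 8.09
(8) = 8.32
(9) = -0.43
(10) = -7.98
(11) = -0.53
(12) = -7.96
(13) = 0.75
(14) = -7.89
(15) = 0.75
(16) = -7.89
(17) = 5.49
(18) = -0.50
(19) = -2.29
(20) = -6.71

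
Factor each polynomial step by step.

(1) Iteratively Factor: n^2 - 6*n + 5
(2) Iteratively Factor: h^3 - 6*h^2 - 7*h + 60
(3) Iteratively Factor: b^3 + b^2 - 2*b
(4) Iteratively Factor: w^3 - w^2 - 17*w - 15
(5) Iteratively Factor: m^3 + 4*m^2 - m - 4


(1) = (n - 1)*(n - 5)
(2) = (h - 5)*(h^2 - h - 12) = (h - 5)*(h + 3)*(h - 4)
(3) = (b + 2)*(b^2 - b) = b*(b + 2)*(b - 1)
(4) = (w + 1)*(w^2 - 2*w - 15) = (w + 1)*(w + 3)*(w - 5)
(5) = (m + 1)*(m^2 + 3*m - 4) = (m + 1)*(m + 4)*(m - 1)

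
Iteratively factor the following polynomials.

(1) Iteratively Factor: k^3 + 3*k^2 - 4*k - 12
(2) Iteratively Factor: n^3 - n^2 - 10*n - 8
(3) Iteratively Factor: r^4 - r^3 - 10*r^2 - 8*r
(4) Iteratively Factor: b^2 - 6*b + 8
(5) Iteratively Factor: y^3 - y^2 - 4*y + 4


(1) = (k + 3)*(k^2 - 4) = (k - 2)*(k + 3)*(k + 2)
(2) = (n - 4)*(n^2 + 3*n + 2) = (n - 4)*(n + 1)*(n + 2)
(3) = (r + 2)*(r^3 - 3*r^2 - 4*r) = (r - 4)*(r + 2)*(r^2 + r) = r*(r - 4)*(r + 2)*(r + 1)
(4) = (b - 4)*(b - 2)
(5) = (y - 1)*(y^2 - 4) = (y - 1)*(y + 2)*(y - 2)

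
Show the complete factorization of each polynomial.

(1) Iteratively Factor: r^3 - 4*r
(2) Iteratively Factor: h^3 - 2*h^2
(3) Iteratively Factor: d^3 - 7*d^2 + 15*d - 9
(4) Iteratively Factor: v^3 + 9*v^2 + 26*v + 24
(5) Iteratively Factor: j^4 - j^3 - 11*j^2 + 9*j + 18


(1) = (r)*(r^2 - 4) = r*(r - 2)*(r + 2)
(2) = (h)*(h^2 - 2*h) = h^2*(h - 2)
(3) = (d - 1)*(d^2 - 6*d + 9) = (d - 3)*(d - 1)*(d - 3)
(4) = (v + 4)*(v^2 + 5*v + 6) = (v + 3)*(v + 4)*(v + 2)
(5) = (j - 3)*(j^3 + 2*j^2 - 5*j - 6) = (j - 3)*(j + 3)*(j^2 - j - 2) = (j - 3)*(j - 2)*(j + 3)*(j + 1)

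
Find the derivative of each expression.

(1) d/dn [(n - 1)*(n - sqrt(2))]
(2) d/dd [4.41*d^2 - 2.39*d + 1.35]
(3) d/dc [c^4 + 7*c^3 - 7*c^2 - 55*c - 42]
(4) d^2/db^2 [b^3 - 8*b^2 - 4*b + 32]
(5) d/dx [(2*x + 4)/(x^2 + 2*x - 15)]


(1) = 2*n - sqrt(2) - 1
(2) = 8.82*d - 2.39
(3) = 4*c^3 + 21*c^2 - 14*c - 55
(4) = 6*b - 16
(5) = 2*(x^2 + 2*x - 2*(x + 1)*(x + 2) - 15)/(x^2 + 2*x - 15)^2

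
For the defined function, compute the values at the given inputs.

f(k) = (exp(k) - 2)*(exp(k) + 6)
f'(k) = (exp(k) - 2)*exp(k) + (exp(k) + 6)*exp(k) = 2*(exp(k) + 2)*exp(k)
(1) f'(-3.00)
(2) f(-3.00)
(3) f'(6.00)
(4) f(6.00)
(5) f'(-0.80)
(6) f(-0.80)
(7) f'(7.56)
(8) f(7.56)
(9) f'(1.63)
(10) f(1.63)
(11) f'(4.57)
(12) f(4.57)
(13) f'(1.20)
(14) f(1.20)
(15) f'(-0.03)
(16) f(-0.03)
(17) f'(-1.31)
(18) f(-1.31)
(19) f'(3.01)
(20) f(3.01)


(1) = 0.20
(2) = -11.80
(3) = 327123.30
(4) = 164356.51
(5) = 2.20
(6) = -10.00
(7) = 7379292.97
(8) = 3693474.18
(9) = 72.51
(10) = 34.47
(11) = 19027.71
(12) = 9694.94
(13) = 35.33
(14) = 12.30
(15) = 5.77
(16) = -7.18
(17) = 1.22
(18) = -10.85
(19) = 904.31
(20) = 480.73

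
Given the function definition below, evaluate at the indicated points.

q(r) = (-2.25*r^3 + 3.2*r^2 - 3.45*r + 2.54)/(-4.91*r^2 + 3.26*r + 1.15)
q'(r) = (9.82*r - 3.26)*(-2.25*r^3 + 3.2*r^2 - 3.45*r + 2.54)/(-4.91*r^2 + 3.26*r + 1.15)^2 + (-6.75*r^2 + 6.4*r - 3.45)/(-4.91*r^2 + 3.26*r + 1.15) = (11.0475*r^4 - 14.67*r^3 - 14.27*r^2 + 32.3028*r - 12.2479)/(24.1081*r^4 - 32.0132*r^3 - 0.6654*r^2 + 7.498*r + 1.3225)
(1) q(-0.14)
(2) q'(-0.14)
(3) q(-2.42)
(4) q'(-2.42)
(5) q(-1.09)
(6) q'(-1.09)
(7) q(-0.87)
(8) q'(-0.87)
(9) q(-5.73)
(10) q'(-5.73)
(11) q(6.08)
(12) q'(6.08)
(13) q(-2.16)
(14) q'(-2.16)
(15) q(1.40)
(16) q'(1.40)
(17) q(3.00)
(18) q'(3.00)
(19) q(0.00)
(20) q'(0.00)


(1) = 5.18
(2) = -47.66
(3) = -1.73
(4) = 0.33
(5) = -1.58
(6) = -0.44
(7) = -1.75
(8) = -1.20
(9) = -3.08
(10) = 0.44
(11) = 2.53
(12) = 0.44
(13) = -1.65
(14) = 0.29
(15) = 0.56
(16) = 0.47
(17) = 1.20
(18) = 0.41
(19) = 2.21
(20) = -9.26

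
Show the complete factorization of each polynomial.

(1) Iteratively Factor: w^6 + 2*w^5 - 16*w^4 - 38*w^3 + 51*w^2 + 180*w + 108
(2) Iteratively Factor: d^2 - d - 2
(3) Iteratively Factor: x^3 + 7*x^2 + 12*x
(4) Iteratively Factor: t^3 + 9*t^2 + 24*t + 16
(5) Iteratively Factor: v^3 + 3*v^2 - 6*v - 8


(1) = (w - 3)*(w^5 + 5*w^4 - w^3 - 41*w^2 - 72*w - 36) = (w - 3)^2*(w^4 + 8*w^3 + 23*w^2 + 28*w + 12) = (w - 3)^2*(w + 1)*(w^3 + 7*w^2 + 16*w + 12) = (w - 3)^2*(w + 1)*(w + 2)*(w^2 + 5*w + 6) = (w - 3)^2*(w + 1)*(w + 2)^2*(w + 3)
(2) = (d - 2)*(d + 1)
(3) = (x + 3)*(x^2 + 4*x) = x*(x + 3)*(x + 4)
(4) = (t + 4)*(t^2 + 5*t + 4) = (t + 4)^2*(t + 1)
(5) = (v - 2)*(v^2 + 5*v + 4) = (v - 2)*(v + 1)*(v + 4)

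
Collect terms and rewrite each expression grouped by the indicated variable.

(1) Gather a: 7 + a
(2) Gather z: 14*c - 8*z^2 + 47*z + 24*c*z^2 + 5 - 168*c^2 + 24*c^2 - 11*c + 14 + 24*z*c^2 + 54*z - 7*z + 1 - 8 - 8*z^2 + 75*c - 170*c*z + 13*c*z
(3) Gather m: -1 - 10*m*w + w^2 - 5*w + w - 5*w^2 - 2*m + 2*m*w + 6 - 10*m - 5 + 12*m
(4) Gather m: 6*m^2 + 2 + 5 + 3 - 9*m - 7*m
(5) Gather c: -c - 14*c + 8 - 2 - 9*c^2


(1) = a + 7
(2) = -144*c^2 + 78*c + z^2*(24*c - 16) + z*(24*c^2 - 157*c + 94) + 12
(3) = -8*m*w - 4*w^2 - 4*w
(4) = 6*m^2 - 16*m + 10
(5) = -9*c^2 - 15*c + 6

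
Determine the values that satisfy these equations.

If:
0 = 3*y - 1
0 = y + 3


Then:
No Solution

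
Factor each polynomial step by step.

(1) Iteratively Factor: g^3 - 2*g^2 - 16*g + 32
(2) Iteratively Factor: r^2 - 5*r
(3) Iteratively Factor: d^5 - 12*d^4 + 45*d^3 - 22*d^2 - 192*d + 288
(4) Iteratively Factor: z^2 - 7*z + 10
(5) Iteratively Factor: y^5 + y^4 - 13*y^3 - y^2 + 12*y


(1) = (g - 4)*(g^2 + 2*g - 8) = (g - 4)*(g - 2)*(g + 4)
(2) = (r)*(r - 5)
(3) = (d - 4)*(d^4 - 8*d^3 + 13*d^2 + 30*d - 72) = (d - 4)^2*(d^3 - 4*d^2 - 3*d + 18) = (d - 4)^2*(d - 3)*(d^2 - d - 6) = (d - 4)^2*(d - 3)*(d + 2)*(d - 3)
(4) = (z - 2)*(z - 5)
(5) = (y)*(y^4 + y^3 - 13*y^2 - y + 12) = y*(y + 4)*(y^3 - 3*y^2 - y + 3) = y*(y - 3)*(y + 4)*(y^2 - 1) = y*(y - 3)*(y - 1)*(y + 4)*(y + 1)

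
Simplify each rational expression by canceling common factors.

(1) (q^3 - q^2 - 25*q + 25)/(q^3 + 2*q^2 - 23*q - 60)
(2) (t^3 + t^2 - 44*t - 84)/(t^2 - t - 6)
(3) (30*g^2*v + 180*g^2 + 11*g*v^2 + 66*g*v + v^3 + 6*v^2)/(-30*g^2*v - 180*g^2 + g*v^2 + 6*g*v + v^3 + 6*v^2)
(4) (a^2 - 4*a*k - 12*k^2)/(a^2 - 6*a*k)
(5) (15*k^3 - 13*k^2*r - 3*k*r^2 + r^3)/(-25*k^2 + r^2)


(1) = (q^2 + 4*q - 5)/(q^2 + 7*q + 12)
(2) = (t^2 - t - 42)/(t - 3)
(3) = (5*g + v)/(-5*g + v)
(4) = (a + 2*k)/a
(5) = (-3*k^2 + 2*k*r + r^2)/(5*k + r)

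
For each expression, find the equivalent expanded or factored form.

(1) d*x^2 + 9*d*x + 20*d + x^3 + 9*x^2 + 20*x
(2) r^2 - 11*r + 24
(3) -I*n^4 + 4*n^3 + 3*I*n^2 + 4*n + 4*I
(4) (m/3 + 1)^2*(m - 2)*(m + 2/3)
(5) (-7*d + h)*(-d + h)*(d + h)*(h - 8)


(1) = (d + x)*(x + 4)*(x + 5)
(2) = (r - 8)*(r - 3)
(3) = (n - I)*(n + 2*I)^2*(-I*n + 1)
(4) = m^4/9 + 14*m^3/27 - m^2/27 - 20*m/9 - 4/3
(5) = 7*d^3*h - 56*d^3 - d^2*h^2 + 8*d^2*h - 7*d*h^3 + 56*d*h^2 + h^4 - 8*h^3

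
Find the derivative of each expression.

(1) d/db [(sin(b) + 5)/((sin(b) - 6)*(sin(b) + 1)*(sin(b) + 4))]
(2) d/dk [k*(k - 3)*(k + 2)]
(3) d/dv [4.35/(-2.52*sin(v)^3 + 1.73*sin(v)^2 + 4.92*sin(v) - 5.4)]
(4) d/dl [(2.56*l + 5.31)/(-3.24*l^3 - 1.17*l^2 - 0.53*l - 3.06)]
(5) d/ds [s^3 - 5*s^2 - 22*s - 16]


(1) = 2*(-sin(b)^3 - 7*sin(b)^2 + 5*sin(b) + 53)*cos(b)/((sin(b) - 6)^2*(sin(b) + 1)^2*(sin(b) + 4)^2)
(2) = 3*k^2 - 2*k - 6
(3) = (32.886*sin(v)^2 - 15.051*sin(v) - 21.402)*cos(v)/(2.52*sin(v)^3 - 1.73*sin(v)^2 - 4.92*sin(v) + 5.4)^2
(4) = (16.5888*l^3 + 54.6084*l^2 + 12.4254*l - 5.0193)/(10.4976*l^6 + 7.5816*l^5 + 4.8033*l^4 + 21.069*l^3 + 7.4413*l^2 + 3.2436*l + 9.3636)
(5) = 3*s^2 - 10*s - 22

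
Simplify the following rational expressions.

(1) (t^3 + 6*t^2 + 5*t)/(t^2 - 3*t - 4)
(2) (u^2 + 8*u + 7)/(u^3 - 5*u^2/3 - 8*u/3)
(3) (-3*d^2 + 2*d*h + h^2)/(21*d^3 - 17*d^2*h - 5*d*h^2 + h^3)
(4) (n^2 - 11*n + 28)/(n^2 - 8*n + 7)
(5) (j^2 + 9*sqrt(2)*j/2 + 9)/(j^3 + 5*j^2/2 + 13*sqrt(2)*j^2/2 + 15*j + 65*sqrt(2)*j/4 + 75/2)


(1) = (t^2 + 5*t)/(t - 4)
(2) = (3*u + 21)/(3*u^2 - 8*u)
(3) = -1/(7*d - h)
(4) = (n - 4)/(n - 1)
(5) = (8*j + 24*sqrt(2))/(8*j^2 + j*(20 + 40*sqrt(2)) + 100*sqrt(2))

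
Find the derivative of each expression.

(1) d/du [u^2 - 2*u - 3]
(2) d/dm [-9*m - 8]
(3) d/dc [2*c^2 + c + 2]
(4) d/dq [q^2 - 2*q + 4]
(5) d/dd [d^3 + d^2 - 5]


(1) = 2*u - 2
(2) = -9
(3) = 4*c + 1
(4) = 2*q - 2
(5) = d*(3*d + 2)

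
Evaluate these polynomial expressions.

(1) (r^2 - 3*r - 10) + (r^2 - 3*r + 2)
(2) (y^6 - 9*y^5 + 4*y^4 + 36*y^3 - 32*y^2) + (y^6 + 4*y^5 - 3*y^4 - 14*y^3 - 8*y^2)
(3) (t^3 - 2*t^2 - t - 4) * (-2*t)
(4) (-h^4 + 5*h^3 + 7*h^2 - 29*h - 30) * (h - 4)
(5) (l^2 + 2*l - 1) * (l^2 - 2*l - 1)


(1) = 2*r^2 - 6*r - 8
(2) = 2*y^6 - 5*y^5 + y^4 + 22*y^3 - 40*y^2
(3) = -2*t^4 + 4*t^3 + 2*t^2 + 8*t
(4) = -h^5 + 9*h^4 - 13*h^3 - 57*h^2 + 86*h + 120
(5) = l^4 - 6*l^2 + 1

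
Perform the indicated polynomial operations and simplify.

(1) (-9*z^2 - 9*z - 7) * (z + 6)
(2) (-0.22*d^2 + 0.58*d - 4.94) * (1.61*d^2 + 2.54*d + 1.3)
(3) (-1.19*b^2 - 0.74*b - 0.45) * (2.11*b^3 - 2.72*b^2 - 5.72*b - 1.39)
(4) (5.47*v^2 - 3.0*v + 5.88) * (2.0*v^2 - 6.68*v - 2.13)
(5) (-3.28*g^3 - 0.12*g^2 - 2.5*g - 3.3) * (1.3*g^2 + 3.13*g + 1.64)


(1) = -9*z^3 - 63*z^2 - 61*z - 42
(2) = -0.3542*d^4 + 0.375*d^3 - 6.7662*d^2 - 11.7936*d - 6.422
(3) = -2.5109*b^5 + 1.6754*b^4 + 7.8701*b^3 + 7.1109*b^2 + 3.6026*b + 0.6255
(4) = 10.94*v^4 - 42.5396*v^3 + 20.1489*v^2 - 32.8884*v - 12.5244
(5) = -4.264*g^5 - 10.4224*g^4 - 9.0048*g^3 - 12.3118*g^2 - 14.429*g - 5.412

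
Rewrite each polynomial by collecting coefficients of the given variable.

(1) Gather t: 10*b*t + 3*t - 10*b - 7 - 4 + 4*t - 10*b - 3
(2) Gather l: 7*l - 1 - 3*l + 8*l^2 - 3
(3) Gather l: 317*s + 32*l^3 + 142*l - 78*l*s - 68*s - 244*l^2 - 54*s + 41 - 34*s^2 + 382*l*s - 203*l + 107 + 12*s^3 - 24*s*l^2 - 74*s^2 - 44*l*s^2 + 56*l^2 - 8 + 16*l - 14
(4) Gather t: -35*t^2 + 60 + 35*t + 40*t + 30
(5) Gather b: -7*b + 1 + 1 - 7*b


(1) = -20*b + t*(10*b + 7) - 14
(2) = 8*l^2 + 4*l - 4
(3) = 32*l^3 + l^2*(-24*s - 188) + l*(-44*s^2 + 304*s - 45) + 12*s^3 - 108*s^2 + 195*s + 126
(4) = -35*t^2 + 75*t + 90
(5) = 2 - 14*b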